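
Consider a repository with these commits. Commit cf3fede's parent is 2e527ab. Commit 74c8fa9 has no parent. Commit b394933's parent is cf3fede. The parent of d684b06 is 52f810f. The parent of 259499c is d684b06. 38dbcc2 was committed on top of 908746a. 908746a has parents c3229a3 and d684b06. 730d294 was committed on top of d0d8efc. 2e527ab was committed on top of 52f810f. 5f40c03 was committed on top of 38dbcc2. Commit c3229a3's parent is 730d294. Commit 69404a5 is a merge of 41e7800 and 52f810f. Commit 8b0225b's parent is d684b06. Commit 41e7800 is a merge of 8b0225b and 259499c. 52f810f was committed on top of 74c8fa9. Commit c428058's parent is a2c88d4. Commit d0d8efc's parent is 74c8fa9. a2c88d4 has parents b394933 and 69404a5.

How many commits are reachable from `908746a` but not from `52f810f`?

5

Reachable from 908746a: {52f810f, 730d294, 74c8fa9, 908746a, c3229a3, d0d8efc, d684b06}.
Reachable from 52f810f: {52f810f, 74c8fa9}.
In 908746a's history but not 52f810f's: {730d294, 908746a, c3229a3, d0d8efc, d684b06} — 5 commits.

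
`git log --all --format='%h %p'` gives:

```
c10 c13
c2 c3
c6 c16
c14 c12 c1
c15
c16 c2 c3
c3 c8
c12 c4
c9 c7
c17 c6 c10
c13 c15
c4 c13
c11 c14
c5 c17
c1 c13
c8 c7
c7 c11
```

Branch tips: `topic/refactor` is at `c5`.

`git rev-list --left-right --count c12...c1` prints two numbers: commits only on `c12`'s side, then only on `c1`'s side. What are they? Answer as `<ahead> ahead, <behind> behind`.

2 ahead, 1 behind

Reachable from c12: {c12, c13, c15, c4}.
Reachable from c1: {c1, c13, c15}.
Only in c12's history (ahead): {c12, c4} — 2.
Only in c1's history (behind): {c1} — 1.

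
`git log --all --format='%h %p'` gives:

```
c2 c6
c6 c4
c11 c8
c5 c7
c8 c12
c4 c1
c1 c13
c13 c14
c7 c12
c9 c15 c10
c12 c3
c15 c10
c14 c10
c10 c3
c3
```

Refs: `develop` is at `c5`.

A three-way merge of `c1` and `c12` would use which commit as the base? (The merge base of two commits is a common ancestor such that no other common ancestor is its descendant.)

c3

Ancestors of c1: {c1, c10, c13, c14, c3}.
Ancestors of c12: {c12, c3}.
Common ancestors: {c3}.
The only common ancestor is c3, so it is the merge base.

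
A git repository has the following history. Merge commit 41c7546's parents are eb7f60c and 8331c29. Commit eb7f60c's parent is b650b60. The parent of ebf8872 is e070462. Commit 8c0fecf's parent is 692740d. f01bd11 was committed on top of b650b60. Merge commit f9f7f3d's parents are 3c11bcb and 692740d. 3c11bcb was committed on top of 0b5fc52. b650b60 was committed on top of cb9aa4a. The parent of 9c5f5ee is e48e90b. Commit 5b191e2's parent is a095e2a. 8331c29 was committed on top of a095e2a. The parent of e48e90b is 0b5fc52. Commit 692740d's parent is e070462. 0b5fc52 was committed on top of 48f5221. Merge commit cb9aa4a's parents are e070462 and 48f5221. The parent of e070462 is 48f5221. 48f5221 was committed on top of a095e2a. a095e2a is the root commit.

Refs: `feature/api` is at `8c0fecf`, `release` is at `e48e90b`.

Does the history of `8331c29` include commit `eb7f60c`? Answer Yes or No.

No

Ancestors of 8331c29: {8331c29, a095e2a}.
eb7f60c is not in that set, so it is not an ancestor of 8331c29.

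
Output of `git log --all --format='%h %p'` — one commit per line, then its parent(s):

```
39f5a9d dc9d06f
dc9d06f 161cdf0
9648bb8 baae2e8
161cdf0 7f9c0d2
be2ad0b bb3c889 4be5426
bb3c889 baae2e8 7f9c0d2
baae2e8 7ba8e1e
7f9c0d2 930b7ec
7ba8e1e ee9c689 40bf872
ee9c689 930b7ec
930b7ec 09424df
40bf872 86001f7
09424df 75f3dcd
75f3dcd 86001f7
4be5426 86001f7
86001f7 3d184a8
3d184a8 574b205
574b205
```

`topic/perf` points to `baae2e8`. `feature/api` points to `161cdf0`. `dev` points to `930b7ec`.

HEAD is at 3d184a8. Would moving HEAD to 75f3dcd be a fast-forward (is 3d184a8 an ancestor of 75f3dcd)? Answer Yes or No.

Yes

A fast-forward from 3d184a8 to 75f3dcd is possible iff 3d184a8 is an ancestor of 75f3dcd.
Ancestors of 75f3dcd: {3d184a8, 574b205, 75f3dcd, 86001f7}.
3d184a8 is among them, so fast-forward is possible.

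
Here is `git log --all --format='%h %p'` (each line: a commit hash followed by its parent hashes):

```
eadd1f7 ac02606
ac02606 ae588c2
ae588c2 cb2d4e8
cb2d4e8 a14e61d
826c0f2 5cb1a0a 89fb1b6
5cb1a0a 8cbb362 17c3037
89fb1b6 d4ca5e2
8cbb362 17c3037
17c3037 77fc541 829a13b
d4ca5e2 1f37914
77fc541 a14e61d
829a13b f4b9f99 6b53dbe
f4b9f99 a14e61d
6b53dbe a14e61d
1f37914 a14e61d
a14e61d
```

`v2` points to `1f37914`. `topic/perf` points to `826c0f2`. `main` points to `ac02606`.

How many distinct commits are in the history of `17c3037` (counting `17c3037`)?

Walking parent pointers from 17c3037: reachable set = {17c3037, 6b53dbe, 77fc541, 829a13b, a14e61d, f4b9f99}.
That is 6 commits.

6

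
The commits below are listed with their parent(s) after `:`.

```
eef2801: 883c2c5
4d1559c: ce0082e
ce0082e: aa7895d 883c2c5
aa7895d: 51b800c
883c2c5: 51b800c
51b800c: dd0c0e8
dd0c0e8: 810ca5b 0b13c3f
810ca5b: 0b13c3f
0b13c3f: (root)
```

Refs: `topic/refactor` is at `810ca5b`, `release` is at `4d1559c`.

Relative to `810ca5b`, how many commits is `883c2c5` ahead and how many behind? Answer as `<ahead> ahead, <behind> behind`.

Reachable from 883c2c5: {0b13c3f, 51b800c, 810ca5b, 883c2c5, dd0c0e8}.
Reachable from 810ca5b: {0b13c3f, 810ca5b}.
Only in 883c2c5's history (ahead): {51b800c, 883c2c5, dd0c0e8} — 3.
Only in 810ca5b's history (behind): {} — 0.

3 ahead, 0 behind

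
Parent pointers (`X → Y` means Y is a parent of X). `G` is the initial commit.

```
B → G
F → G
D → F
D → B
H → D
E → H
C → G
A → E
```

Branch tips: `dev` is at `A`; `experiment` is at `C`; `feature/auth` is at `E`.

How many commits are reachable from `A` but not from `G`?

Reachable from A: {A, B, D, E, F, G, H}.
Reachable from G: {G}.
In A's history but not G's: {A, B, D, E, F, H} — 6 commits.

6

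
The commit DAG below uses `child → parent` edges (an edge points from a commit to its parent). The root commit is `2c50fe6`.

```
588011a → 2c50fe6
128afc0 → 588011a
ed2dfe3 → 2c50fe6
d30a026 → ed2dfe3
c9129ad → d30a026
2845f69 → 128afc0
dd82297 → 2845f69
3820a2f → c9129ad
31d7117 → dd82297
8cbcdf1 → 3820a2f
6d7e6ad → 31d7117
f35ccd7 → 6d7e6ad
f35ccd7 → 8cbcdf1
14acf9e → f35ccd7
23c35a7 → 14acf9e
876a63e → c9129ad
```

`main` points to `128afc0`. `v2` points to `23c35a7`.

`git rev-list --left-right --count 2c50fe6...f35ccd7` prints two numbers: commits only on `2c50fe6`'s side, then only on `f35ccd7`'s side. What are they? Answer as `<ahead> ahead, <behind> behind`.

Reachable from 2c50fe6: {2c50fe6}.
Reachable from f35ccd7: {128afc0, 2845f69, 2c50fe6, 31d7117, 3820a2f, 588011a, 6d7e6ad, 8cbcdf1, c9129ad, d30a026, dd82297, ed2dfe3, f35ccd7}.
Only in 2c50fe6's history (ahead): {} — 0.
Only in f35ccd7's history (behind): {128afc0, 2845f69, 31d7117, 3820a2f, 588011a, 6d7e6ad, 8cbcdf1, c9129ad, d30a026, dd82297, ed2dfe3, f35ccd7} — 12.

0 ahead, 12 behind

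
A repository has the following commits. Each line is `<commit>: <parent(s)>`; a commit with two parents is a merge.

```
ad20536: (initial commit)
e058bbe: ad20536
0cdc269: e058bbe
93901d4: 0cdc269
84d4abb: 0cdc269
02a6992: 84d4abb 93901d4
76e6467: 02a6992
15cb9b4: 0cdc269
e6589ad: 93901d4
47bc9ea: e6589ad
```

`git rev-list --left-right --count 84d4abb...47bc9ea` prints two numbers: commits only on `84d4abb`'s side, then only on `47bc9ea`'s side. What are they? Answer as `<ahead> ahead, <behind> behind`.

1 ahead, 3 behind

Reachable from 84d4abb: {0cdc269, 84d4abb, ad20536, e058bbe}.
Reachable from 47bc9ea: {0cdc269, 47bc9ea, 93901d4, ad20536, e058bbe, e6589ad}.
Only in 84d4abb's history (ahead): {84d4abb} — 1.
Only in 47bc9ea's history (behind): {47bc9ea, 93901d4, e6589ad} — 3.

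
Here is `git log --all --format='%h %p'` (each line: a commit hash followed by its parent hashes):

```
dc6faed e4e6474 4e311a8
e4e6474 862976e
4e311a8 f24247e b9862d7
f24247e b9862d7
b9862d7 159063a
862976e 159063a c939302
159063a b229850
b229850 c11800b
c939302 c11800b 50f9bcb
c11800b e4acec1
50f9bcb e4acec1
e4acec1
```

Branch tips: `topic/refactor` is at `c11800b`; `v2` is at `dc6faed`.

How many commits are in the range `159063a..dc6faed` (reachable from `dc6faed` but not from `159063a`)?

Reachable from dc6faed: {159063a, 4e311a8, 50f9bcb, 862976e, b229850, b9862d7, c11800b, c939302, dc6faed, e4acec1, e4e6474, f24247e}.
Reachable from 159063a: {159063a, b229850, c11800b, e4acec1}.
In dc6faed's history but not 159063a's: {4e311a8, 50f9bcb, 862976e, b9862d7, c939302, dc6faed, e4e6474, f24247e} — 8 commits.

8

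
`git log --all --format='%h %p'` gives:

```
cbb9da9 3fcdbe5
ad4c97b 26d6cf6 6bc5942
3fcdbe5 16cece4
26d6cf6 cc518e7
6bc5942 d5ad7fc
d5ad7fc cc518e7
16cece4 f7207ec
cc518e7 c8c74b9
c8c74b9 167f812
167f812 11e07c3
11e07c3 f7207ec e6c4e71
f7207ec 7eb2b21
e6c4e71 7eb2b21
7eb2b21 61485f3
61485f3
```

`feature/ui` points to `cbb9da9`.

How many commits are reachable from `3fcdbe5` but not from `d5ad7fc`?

2

Reachable from 3fcdbe5: {16cece4, 3fcdbe5, 61485f3, 7eb2b21, f7207ec}.
Reachable from d5ad7fc: {11e07c3, 167f812, 61485f3, 7eb2b21, c8c74b9, cc518e7, d5ad7fc, e6c4e71, f7207ec}.
In 3fcdbe5's history but not d5ad7fc's: {16cece4, 3fcdbe5} — 2 commits.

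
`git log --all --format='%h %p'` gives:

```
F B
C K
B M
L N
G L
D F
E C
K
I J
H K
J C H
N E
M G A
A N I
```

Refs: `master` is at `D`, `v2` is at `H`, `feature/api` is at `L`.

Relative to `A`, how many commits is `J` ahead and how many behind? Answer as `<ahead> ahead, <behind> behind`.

0 ahead, 4 behind

Reachable from J: {C, H, J, K}.
Reachable from A: {A, C, E, H, I, J, K, N}.
Only in J's history (ahead): {} — 0.
Only in A's history (behind): {A, E, I, N} — 4.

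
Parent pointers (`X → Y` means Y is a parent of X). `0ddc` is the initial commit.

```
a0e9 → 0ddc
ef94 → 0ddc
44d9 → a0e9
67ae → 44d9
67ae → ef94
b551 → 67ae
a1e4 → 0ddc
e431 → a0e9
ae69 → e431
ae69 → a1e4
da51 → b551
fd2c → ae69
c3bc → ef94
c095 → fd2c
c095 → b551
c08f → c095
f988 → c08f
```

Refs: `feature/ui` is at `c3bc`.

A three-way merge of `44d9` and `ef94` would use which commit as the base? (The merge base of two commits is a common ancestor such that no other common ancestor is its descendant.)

Ancestors of 44d9: {0ddc, 44d9, a0e9}.
Ancestors of ef94: {0ddc, ef94}.
Common ancestors: {0ddc}.
The only common ancestor is 0ddc, so it is the merge base.

0ddc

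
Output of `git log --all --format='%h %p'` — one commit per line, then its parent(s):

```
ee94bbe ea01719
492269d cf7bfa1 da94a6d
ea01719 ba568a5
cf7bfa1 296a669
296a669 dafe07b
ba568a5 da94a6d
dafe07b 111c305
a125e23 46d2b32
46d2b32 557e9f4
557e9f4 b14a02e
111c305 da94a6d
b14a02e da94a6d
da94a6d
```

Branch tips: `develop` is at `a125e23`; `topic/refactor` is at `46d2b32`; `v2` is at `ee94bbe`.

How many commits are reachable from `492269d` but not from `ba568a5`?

5

Reachable from 492269d: {111c305, 296a669, 492269d, cf7bfa1, da94a6d, dafe07b}.
Reachable from ba568a5: {ba568a5, da94a6d}.
In 492269d's history but not ba568a5's: {111c305, 296a669, 492269d, cf7bfa1, dafe07b} — 5 commits.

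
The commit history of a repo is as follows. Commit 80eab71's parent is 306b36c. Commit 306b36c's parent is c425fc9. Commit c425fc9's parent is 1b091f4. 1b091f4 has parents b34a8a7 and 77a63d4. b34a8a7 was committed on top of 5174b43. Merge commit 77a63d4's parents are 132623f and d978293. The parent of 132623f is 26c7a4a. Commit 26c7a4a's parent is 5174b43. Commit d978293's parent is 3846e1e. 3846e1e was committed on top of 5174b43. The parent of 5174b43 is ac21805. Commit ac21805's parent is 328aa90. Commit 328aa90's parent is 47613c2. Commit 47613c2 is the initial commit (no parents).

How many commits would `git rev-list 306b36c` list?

Walking parent pointers from 306b36c: reachable set = {132623f, 1b091f4, 26c7a4a, 306b36c, 328aa90, 3846e1e, 47613c2, 5174b43, 77a63d4, ac21805, b34a8a7, c425fc9, d978293}.
That is 13 commits.

13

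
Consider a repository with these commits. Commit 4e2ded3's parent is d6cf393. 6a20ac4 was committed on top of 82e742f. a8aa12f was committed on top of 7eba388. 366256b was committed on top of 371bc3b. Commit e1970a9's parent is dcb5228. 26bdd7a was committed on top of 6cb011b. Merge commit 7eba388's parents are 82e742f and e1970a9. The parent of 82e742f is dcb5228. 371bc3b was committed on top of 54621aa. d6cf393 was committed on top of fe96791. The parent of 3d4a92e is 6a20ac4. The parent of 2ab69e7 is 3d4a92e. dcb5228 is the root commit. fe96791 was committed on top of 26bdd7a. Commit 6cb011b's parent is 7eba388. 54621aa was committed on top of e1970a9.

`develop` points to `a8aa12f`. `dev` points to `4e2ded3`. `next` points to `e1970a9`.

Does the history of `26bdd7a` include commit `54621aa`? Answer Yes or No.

No

Ancestors of 26bdd7a: {26bdd7a, 6cb011b, 7eba388, 82e742f, dcb5228, e1970a9}.
54621aa is not in that set, so it is not an ancestor of 26bdd7a.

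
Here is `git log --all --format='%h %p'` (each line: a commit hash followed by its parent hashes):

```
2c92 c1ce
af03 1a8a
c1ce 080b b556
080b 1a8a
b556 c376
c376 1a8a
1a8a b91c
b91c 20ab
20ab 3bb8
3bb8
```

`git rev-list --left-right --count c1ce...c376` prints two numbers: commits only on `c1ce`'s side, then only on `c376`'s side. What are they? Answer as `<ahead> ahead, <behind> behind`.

Reachable from c1ce: {080b, 1a8a, 20ab, 3bb8, b556, b91c, c1ce, c376}.
Reachable from c376: {1a8a, 20ab, 3bb8, b91c, c376}.
Only in c1ce's history (ahead): {080b, b556, c1ce} — 3.
Only in c376's history (behind): {} — 0.

3 ahead, 0 behind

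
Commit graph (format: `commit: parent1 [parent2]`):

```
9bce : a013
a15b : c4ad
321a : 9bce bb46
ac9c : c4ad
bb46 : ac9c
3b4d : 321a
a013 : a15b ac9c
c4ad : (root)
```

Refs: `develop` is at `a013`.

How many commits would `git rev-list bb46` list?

Walking parent pointers from bb46: reachable set = {ac9c, bb46, c4ad}.
That is 3 commits.

3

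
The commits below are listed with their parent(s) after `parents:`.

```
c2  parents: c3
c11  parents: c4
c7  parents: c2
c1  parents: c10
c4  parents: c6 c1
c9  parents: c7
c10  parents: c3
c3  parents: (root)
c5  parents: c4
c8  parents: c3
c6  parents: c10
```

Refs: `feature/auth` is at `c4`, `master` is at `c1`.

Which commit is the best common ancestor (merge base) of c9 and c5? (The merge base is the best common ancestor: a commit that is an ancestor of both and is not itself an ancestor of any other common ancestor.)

Ancestors of c9: {c2, c3, c7, c9}.
Ancestors of c5: {c1, c10, c3, c4, c5, c6}.
Common ancestors: {c3}.
The only common ancestor is c3, so it is the merge base.

c3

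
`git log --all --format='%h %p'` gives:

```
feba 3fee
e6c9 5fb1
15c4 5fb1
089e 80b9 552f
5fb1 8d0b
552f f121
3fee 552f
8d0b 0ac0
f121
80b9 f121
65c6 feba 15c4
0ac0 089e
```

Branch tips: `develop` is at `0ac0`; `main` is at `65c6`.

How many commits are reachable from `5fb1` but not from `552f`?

5

Reachable from 5fb1: {089e, 0ac0, 552f, 5fb1, 80b9, 8d0b, f121}.
Reachable from 552f: {552f, f121}.
In 5fb1's history but not 552f's: {089e, 0ac0, 5fb1, 80b9, 8d0b} — 5 commits.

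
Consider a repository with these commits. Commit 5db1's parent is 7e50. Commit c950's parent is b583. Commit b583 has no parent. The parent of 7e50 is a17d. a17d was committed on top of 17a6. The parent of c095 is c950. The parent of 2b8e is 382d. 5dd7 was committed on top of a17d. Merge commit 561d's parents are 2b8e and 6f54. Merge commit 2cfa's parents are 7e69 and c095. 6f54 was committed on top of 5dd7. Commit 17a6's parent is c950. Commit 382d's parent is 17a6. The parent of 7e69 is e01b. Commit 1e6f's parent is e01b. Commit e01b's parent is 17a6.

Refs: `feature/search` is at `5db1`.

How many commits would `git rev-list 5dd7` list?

Walking parent pointers from 5dd7: reachable set = {17a6, 5dd7, a17d, b583, c950}.
That is 5 commits.

5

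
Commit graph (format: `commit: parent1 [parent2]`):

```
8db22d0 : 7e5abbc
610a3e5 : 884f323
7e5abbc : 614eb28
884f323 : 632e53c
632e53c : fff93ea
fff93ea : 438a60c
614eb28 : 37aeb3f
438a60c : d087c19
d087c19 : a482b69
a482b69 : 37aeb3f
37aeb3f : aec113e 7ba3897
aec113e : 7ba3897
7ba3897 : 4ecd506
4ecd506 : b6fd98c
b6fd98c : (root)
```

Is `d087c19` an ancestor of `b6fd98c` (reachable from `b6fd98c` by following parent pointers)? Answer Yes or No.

Ancestors of b6fd98c: {b6fd98c}.
d087c19 is not in that set, so it is not an ancestor of b6fd98c.

No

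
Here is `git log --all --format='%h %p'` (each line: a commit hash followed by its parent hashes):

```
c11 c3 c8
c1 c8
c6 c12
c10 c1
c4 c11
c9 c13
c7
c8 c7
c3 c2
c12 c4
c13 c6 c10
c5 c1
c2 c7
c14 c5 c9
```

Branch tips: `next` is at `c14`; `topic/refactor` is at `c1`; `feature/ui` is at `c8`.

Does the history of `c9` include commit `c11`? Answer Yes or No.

Ancestors of c9 (commits reachable by following parents): {c1, c10, c11, c12, c13, c2, c3, c4, c6, c7, c8, c9}.
c11 is in that set, so it is an ancestor of c9.

Yes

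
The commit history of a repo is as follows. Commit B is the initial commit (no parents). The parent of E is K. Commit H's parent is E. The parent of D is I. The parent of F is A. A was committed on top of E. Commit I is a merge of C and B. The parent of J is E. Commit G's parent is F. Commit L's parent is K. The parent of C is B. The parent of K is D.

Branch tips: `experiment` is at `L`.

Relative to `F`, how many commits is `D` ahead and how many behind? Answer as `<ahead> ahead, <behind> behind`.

Reachable from D: {B, C, D, I}.
Reachable from F: {A, B, C, D, E, F, I, K}.
Only in D's history (ahead): {} — 0.
Only in F's history (behind): {A, E, F, K} — 4.

0 ahead, 4 behind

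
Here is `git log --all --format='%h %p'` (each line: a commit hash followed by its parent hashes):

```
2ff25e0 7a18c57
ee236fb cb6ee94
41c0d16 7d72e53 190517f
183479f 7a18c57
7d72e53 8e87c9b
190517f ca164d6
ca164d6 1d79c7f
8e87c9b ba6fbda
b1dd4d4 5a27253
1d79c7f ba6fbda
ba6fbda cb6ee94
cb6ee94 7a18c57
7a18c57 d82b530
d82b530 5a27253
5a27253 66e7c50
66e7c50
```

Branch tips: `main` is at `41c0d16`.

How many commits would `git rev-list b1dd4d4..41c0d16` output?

Reachable from 41c0d16: {190517f, 1d79c7f, 41c0d16, 5a27253, 66e7c50, 7a18c57, 7d72e53, 8e87c9b, ba6fbda, ca164d6, cb6ee94, d82b530}.
Reachable from b1dd4d4: {5a27253, 66e7c50, b1dd4d4}.
In 41c0d16's history but not b1dd4d4's: {190517f, 1d79c7f, 41c0d16, 7a18c57, 7d72e53, 8e87c9b, ba6fbda, ca164d6, cb6ee94, d82b530} — 10 commits.

10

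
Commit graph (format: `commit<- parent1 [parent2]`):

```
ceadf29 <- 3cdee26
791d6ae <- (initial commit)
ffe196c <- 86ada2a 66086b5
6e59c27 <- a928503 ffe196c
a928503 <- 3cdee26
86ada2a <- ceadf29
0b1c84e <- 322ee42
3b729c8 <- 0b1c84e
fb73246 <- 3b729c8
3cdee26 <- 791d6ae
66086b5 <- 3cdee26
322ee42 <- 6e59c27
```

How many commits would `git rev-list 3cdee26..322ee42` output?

Reachable from 322ee42: {322ee42, 3cdee26, 66086b5, 6e59c27, 791d6ae, 86ada2a, a928503, ceadf29, ffe196c}.
Reachable from 3cdee26: {3cdee26, 791d6ae}.
In 322ee42's history but not 3cdee26's: {322ee42, 66086b5, 6e59c27, 86ada2a, a928503, ceadf29, ffe196c} — 7 commits.

7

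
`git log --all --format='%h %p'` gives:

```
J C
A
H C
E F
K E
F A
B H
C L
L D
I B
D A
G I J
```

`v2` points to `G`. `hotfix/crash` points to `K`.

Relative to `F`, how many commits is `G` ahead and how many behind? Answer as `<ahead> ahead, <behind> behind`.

Reachable from G: {A, B, C, D, G, H, I, J, L}.
Reachable from F: {A, F}.
Only in G's history (ahead): {B, C, D, G, H, I, J, L} — 8.
Only in F's history (behind): {F} — 1.

8 ahead, 1 behind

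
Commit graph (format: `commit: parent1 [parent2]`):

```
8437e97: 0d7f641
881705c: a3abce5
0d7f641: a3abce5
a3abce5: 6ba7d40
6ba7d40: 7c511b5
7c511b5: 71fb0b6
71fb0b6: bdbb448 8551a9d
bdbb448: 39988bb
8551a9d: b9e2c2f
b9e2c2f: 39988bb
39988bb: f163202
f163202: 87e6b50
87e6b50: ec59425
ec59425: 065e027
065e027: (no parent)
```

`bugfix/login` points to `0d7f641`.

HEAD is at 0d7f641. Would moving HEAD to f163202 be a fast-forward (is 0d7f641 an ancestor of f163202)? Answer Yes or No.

A fast-forward from 0d7f641 to f163202 is possible iff 0d7f641 is an ancestor of f163202.
Ancestors of f163202: {065e027, 87e6b50, ec59425, f163202}.
0d7f641 is not among them, so fast-forward is not possible.

No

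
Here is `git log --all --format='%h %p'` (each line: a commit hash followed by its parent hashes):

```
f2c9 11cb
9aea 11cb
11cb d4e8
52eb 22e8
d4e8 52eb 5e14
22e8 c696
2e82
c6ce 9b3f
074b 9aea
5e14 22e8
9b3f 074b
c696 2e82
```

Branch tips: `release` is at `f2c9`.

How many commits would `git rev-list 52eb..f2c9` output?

Reachable from f2c9: {11cb, 22e8, 2e82, 52eb, 5e14, c696, d4e8, f2c9}.
Reachable from 52eb: {22e8, 2e82, 52eb, c696}.
In f2c9's history but not 52eb's: {11cb, 5e14, d4e8, f2c9} — 4 commits.

4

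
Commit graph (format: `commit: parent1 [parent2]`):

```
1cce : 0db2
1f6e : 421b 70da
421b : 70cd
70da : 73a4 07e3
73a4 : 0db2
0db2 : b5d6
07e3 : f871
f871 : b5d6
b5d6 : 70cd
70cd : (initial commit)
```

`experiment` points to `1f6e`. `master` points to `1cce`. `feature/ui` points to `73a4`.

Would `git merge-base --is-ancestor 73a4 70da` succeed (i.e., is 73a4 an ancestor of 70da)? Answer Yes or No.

Yes

Ancestors of 70da (commits reachable by following parents): {07e3, 0db2, 70cd, 70da, 73a4, b5d6, f871}.
73a4 is in that set, so it is an ancestor of 70da.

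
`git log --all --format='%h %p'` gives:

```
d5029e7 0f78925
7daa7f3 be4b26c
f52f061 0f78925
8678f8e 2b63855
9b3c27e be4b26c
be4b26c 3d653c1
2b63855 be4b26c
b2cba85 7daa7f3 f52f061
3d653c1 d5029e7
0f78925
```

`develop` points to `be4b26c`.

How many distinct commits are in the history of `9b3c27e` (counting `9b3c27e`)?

Walking parent pointers from 9b3c27e: reachable set = {0f78925, 3d653c1, 9b3c27e, be4b26c, d5029e7}.
That is 5 commits.

5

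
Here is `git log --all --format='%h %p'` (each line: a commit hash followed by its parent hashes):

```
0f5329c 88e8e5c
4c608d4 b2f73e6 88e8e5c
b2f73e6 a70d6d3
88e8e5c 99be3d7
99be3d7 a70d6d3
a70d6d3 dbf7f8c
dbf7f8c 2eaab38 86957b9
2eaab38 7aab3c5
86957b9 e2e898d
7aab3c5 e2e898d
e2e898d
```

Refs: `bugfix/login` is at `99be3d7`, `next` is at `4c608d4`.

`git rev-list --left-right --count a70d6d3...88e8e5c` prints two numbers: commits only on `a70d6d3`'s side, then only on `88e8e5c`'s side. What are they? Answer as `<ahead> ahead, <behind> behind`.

0 ahead, 2 behind

Reachable from a70d6d3: {2eaab38, 7aab3c5, 86957b9, a70d6d3, dbf7f8c, e2e898d}.
Reachable from 88e8e5c: {2eaab38, 7aab3c5, 86957b9, 88e8e5c, 99be3d7, a70d6d3, dbf7f8c, e2e898d}.
Only in a70d6d3's history (ahead): {} — 0.
Only in 88e8e5c's history (behind): {88e8e5c, 99be3d7} — 2.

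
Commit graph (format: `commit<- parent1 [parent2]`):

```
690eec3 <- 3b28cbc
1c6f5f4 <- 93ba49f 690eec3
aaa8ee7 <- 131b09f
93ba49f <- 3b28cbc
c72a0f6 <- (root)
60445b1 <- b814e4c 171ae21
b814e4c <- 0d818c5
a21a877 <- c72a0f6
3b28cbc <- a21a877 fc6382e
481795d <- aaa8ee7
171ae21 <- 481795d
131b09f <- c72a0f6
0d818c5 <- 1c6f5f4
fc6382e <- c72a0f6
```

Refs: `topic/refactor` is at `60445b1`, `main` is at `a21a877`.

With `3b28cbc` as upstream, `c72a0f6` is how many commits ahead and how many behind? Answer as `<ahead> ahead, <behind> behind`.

Reachable from c72a0f6: {c72a0f6}.
Reachable from 3b28cbc: {3b28cbc, a21a877, c72a0f6, fc6382e}.
Only in c72a0f6's history (ahead): {} — 0.
Only in 3b28cbc's history (behind): {3b28cbc, a21a877, fc6382e} — 3.

0 ahead, 3 behind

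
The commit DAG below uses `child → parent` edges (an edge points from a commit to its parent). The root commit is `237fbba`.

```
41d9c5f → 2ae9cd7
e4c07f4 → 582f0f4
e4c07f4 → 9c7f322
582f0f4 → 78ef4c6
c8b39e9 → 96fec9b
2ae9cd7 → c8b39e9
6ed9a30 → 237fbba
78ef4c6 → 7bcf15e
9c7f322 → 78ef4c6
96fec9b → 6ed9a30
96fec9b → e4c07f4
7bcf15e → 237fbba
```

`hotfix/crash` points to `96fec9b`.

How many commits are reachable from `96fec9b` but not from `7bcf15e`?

Reachable from 96fec9b: {237fbba, 582f0f4, 6ed9a30, 78ef4c6, 7bcf15e, 96fec9b, 9c7f322, e4c07f4}.
Reachable from 7bcf15e: {237fbba, 7bcf15e}.
In 96fec9b's history but not 7bcf15e's: {582f0f4, 6ed9a30, 78ef4c6, 96fec9b, 9c7f322, e4c07f4} — 6 commits.

6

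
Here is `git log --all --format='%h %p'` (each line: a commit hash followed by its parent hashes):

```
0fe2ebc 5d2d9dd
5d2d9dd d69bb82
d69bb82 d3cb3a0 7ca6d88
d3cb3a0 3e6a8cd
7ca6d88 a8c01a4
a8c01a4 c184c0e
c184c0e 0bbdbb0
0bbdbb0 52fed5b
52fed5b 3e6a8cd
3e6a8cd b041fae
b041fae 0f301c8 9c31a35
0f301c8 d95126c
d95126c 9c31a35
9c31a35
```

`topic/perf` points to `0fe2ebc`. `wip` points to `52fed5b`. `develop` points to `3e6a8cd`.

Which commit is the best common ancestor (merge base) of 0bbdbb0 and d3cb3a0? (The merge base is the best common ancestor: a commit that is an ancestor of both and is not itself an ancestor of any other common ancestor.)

3e6a8cd

Ancestors of 0bbdbb0: {0bbdbb0, 0f301c8, 3e6a8cd, 52fed5b, 9c31a35, b041fae, d95126c}.
Ancestors of d3cb3a0: {0f301c8, 3e6a8cd, 9c31a35, b041fae, d3cb3a0, d95126c}.
Common ancestors: {0f301c8, 3e6a8cd, 9c31a35, b041fae, d95126c}.
Among these, 3e6a8cd is not an ancestor of any other common ancestor — it is the merge base.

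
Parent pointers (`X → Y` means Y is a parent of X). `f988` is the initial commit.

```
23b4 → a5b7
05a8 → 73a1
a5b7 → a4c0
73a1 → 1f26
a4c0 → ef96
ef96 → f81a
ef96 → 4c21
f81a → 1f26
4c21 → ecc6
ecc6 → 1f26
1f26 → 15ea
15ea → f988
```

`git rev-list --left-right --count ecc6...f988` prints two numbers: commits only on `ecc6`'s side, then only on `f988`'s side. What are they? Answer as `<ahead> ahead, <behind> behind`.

Reachable from ecc6: {15ea, 1f26, ecc6, f988}.
Reachable from f988: {f988}.
Only in ecc6's history (ahead): {15ea, 1f26, ecc6} — 3.
Only in f988's history (behind): {} — 0.

3 ahead, 0 behind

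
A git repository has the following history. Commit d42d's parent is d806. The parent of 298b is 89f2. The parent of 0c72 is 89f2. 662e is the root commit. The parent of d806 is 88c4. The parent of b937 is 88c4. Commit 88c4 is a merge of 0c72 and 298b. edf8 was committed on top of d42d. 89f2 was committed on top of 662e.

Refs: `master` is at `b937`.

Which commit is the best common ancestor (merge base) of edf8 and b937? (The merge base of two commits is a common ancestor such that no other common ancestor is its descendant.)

Ancestors of edf8: {0c72, 298b, 662e, 88c4, 89f2, d42d, d806, edf8}.
Ancestors of b937: {0c72, 298b, 662e, 88c4, 89f2, b937}.
Common ancestors: {0c72, 298b, 662e, 88c4, 89f2}.
Among these, 88c4 is not an ancestor of any other common ancestor — it is the merge base.

88c4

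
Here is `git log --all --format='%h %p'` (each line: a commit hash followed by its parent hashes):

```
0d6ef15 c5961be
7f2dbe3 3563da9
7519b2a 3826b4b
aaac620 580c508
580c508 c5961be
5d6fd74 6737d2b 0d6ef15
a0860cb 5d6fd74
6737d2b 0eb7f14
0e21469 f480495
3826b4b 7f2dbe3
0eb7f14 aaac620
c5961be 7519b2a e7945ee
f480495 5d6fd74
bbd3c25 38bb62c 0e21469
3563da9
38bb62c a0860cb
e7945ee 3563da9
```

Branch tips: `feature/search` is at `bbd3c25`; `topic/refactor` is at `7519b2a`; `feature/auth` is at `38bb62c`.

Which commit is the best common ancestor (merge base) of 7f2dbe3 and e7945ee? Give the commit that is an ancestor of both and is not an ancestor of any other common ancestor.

3563da9

Ancestors of 7f2dbe3: {3563da9, 7f2dbe3}.
Ancestors of e7945ee: {3563da9, e7945ee}.
Common ancestors: {3563da9}.
The only common ancestor is 3563da9, so it is the merge base.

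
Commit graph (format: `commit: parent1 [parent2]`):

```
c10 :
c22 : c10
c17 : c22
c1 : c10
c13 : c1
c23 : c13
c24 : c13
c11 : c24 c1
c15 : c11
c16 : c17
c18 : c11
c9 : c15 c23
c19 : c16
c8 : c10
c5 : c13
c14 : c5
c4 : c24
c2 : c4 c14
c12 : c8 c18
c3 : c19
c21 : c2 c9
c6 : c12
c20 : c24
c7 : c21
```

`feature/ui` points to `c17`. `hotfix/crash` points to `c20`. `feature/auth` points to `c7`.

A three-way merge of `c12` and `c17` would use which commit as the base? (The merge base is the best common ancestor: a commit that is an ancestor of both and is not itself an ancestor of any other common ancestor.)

Ancestors of c12: {c1, c10, c11, c12, c13, c18, c24, c8}.
Ancestors of c17: {c10, c17, c22}.
Common ancestors: {c10}.
The only common ancestor is c10, so it is the merge base.

c10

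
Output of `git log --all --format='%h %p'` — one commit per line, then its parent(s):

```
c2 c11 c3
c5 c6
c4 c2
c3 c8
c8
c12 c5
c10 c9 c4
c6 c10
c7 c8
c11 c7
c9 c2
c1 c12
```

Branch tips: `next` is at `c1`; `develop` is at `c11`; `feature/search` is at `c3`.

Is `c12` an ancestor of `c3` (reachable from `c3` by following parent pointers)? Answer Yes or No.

No

Ancestors of c3: {c3, c8}.
c12 is not in that set, so it is not an ancestor of c3.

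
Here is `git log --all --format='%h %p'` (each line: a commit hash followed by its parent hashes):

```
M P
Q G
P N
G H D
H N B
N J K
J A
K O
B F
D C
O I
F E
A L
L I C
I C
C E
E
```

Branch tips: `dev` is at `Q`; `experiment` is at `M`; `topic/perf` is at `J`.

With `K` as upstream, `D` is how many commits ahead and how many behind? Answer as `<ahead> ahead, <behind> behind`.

1 ahead, 3 behind

Reachable from D: {C, D, E}.
Reachable from K: {C, E, I, K, O}.
Only in D's history (ahead): {D} — 1.
Only in K's history (behind): {I, K, O} — 3.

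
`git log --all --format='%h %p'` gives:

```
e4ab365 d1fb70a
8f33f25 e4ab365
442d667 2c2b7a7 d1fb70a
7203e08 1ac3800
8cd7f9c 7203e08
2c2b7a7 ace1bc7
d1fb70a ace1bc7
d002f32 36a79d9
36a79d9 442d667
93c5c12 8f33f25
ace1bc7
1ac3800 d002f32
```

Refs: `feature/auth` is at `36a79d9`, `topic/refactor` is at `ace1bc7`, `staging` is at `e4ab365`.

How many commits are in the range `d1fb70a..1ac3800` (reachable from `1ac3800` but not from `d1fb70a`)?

Reachable from 1ac3800: {1ac3800, 2c2b7a7, 36a79d9, 442d667, ace1bc7, d002f32, d1fb70a}.
Reachable from d1fb70a: {ace1bc7, d1fb70a}.
In 1ac3800's history but not d1fb70a's: {1ac3800, 2c2b7a7, 36a79d9, 442d667, d002f32} — 5 commits.

5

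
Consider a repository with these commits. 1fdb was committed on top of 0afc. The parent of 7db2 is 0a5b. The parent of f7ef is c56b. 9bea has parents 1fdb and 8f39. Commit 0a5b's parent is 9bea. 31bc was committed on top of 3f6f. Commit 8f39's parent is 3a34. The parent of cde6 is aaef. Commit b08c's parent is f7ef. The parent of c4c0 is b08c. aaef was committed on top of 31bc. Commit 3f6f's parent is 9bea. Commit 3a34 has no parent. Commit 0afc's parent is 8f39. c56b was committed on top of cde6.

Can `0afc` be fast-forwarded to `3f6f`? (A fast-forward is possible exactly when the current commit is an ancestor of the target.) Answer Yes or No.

A fast-forward from 0afc to 3f6f is possible iff 0afc is an ancestor of 3f6f.
Ancestors of 3f6f: {0afc, 1fdb, 3a34, 3f6f, 8f39, 9bea}.
0afc is among them, so fast-forward is possible.

Yes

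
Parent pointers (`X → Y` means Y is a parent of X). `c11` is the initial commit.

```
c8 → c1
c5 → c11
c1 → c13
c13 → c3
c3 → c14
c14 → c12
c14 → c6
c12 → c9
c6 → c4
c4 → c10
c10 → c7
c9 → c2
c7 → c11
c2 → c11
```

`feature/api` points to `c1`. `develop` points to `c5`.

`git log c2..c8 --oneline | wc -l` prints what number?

11

Reachable from c8: {c1, c10, c11, c12, c13, c14, c2, c3, c4, c6, c7, c8, c9}.
Reachable from c2: {c11, c2}.
In c8's history but not c2's: {c1, c10, c12, c13, c14, c3, c4, c6, c7, c8, c9} — 11 commits.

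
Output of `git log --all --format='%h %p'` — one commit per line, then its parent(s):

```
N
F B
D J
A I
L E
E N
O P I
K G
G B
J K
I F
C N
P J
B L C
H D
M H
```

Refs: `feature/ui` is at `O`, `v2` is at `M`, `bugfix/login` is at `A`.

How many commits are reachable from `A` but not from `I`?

1

Reachable from A: {A, B, C, E, F, I, L, N}.
Reachable from I: {B, C, E, F, I, L, N}.
In A's history but not I's: {A} — 1 commit.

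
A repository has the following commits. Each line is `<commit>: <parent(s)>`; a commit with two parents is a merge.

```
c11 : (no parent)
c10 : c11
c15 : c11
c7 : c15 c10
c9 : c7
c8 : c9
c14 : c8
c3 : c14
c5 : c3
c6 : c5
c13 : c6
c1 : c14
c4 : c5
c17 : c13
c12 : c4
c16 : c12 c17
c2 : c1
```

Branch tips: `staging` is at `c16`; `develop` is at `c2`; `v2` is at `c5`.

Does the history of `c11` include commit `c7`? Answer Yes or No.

No

Ancestors of c11: {c11}.
c7 is not in that set, so it is not an ancestor of c11.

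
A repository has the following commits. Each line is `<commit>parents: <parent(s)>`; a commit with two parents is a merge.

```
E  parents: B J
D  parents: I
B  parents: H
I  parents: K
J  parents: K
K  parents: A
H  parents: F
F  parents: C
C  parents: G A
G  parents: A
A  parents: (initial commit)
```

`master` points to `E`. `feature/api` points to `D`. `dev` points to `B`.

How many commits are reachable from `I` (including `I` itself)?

3

Walking parent pointers from I: reachable set = {A, I, K}.
That is 3 commits.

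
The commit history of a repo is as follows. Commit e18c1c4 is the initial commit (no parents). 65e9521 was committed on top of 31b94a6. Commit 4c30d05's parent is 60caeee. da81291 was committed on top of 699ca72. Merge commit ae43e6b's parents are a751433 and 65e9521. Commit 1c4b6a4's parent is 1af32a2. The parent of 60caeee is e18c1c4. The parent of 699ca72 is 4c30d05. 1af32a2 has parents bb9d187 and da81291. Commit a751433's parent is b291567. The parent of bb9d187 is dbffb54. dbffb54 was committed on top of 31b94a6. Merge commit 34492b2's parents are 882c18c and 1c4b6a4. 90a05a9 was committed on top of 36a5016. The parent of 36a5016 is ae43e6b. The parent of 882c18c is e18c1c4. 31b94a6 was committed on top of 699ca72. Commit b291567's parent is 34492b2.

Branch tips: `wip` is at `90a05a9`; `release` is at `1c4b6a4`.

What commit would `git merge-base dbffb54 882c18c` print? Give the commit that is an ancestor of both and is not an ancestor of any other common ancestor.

e18c1c4

Ancestors of dbffb54: {31b94a6, 4c30d05, 60caeee, 699ca72, dbffb54, e18c1c4}.
Ancestors of 882c18c: {882c18c, e18c1c4}.
Common ancestors: {e18c1c4}.
The only common ancestor is e18c1c4, so it is the merge base.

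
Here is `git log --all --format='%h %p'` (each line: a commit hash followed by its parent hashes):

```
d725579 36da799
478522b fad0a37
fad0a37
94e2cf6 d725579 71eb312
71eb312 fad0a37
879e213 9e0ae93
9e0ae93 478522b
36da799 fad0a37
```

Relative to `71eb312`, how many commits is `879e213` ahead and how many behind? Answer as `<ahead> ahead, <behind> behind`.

3 ahead, 1 behind

Reachable from 879e213: {478522b, 879e213, 9e0ae93, fad0a37}.
Reachable from 71eb312: {71eb312, fad0a37}.
Only in 879e213's history (ahead): {478522b, 879e213, 9e0ae93} — 3.
Only in 71eb312's history (behind): {71eb312} — 1.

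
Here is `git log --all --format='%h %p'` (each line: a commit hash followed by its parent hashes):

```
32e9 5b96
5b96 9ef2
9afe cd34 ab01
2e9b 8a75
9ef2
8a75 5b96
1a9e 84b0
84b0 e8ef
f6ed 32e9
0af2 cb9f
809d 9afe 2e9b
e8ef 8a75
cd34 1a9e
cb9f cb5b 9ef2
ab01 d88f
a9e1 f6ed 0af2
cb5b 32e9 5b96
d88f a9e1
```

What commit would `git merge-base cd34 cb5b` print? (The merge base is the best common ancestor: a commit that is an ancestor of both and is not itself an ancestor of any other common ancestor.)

Ancestors of cd34: {1a9e, 5b96, 84b0, 8a75, 9ef2, cd34, e8ef}.
Ancestors of cb5b: {32e9, 5b96, 9ef2, cb5b}.
Common ancestors: {5b96, 9ef2}.
Among these, 5b96 is not an ancestor of any other common ancestor — it is the merge base.

5b96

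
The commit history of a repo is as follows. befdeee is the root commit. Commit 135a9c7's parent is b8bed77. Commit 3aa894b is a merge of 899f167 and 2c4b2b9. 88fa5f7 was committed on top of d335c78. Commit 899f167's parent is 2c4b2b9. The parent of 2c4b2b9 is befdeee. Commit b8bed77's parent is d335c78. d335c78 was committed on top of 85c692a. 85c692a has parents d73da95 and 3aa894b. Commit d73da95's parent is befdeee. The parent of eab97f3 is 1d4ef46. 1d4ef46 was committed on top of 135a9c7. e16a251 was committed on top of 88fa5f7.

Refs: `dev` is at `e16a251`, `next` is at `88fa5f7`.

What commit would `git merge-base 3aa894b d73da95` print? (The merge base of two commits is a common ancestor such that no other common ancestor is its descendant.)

befdeee

Ancestors of 3aa894b: {2c4b2b9, 3aa894b, 899f167, befdeee}.
Ancestors of d73da95: {befdeee, d73da95}.
Common ancestors: {befdeee}.
The only common ancestor is befdeee, so it is the merge base.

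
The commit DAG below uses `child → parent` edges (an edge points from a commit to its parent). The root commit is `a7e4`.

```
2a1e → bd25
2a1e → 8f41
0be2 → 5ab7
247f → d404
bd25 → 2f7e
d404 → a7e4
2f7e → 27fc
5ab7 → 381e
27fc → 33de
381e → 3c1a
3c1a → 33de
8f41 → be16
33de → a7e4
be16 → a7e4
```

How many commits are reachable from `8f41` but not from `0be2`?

Reachable from 8f41: {8f41, a7e4, be16}.
Reachable from 0be2: {0be2, 33de, 381e, 3c1a, 5ab7, a7e4}.
In 8f41's history but not 0be2's: {8f41, be16} — 2 commits.

2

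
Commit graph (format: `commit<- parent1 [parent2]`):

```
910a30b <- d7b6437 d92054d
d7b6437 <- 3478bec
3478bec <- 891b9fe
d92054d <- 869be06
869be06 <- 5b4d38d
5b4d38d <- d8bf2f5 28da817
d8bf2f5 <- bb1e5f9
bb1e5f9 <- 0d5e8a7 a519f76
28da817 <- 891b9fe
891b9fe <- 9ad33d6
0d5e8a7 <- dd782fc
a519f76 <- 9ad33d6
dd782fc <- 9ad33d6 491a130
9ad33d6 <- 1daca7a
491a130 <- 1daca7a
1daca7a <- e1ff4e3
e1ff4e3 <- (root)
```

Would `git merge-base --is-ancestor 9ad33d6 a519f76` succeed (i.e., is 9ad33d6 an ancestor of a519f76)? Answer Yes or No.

Ancestors of a519f76 (commits reachable by following parents): {1daca7a, 9ad33d6, a519f76, e1ff4e3}.
9ad33d6 is in that set, so it is an ancestor of a519f76.

Yes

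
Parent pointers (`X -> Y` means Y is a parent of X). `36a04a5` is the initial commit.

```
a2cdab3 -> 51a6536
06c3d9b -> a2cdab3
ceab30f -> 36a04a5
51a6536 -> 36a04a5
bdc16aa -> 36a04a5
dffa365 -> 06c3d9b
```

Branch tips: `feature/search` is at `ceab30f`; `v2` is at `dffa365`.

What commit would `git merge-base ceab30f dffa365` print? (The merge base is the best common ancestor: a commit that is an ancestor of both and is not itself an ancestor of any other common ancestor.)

Ancestors of ceab30f: {36a04a5, ceab30f}.
Ancestors of dffa365: {06c3d9b, 36a04a5, 51a6536, a2cdab3, dffa365}.
Common ancestors: {36a04a5}.
The only common ancestor is 36a04a5, so it is the merge base.

36a04a5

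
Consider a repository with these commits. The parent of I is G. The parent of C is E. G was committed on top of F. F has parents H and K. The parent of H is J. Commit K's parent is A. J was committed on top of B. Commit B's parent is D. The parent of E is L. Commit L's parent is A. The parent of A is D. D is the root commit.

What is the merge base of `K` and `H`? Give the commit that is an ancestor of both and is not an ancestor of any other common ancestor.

Ancestors of K: {A, D, K}.
Ancestors of H: {B, D, H, J}.
Common ancestors: {D}.
The only common ancestor is D, so it is the merge base.

D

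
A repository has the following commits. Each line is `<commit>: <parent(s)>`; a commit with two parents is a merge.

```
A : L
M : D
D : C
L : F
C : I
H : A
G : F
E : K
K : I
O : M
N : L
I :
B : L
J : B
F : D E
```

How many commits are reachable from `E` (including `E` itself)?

3

Walking parent pointers from E: reachable set = {E, I, K}.
That is 3 commits.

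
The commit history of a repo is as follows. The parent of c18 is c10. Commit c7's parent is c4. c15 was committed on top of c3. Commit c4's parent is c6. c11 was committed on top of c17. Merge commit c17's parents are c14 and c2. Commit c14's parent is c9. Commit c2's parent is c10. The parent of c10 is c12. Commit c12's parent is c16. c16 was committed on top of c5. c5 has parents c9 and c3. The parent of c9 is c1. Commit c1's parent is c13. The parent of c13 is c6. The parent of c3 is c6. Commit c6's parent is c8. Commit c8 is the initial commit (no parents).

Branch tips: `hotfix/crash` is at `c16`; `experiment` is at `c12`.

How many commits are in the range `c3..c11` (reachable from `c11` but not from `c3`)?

11

Reachable from c11: {c1, c10, c11, c12, c13, c14, c16, c17, c2, c3, c5, c6, c8, c9}.
Reachable from c3: {c3, c6, c8}.
In c11's history but not c3's: {c1, c10, c11, c12, c13, c14, c16, c17, c2, c5, c9} — 11 commits.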